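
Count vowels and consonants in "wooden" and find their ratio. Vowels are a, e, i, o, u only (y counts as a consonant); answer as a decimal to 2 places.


Word: "wooden"
Vowels (a,e,i,o,u): 3
Consonants: 3
Ratio = 3/3
= 1.00


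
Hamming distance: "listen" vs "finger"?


Comparing character by character (same length = 6):
  Pos 0: 'l' vs 'f' !=
  Pos 1: 'i' vs 'i' =
  Pos 2: 's' vs 'n' !=
  Pos 3: 't' vs 'g' !=
  Pos 4: 'e' vs 'e' =
  Pos 5: 'n' vs 'r' !=
Hamming distance = 4


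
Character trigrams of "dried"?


Word: "dried" (length 5)
Number of trigrams = 5 - 3 + 1 = 3
  Position 0: "dri"
  Position 1: "rie"
  Position 2: "ied"
Trigrams = "dri", "rie", "ied"


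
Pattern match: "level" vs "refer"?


Pattern of "level": [0, 1, 2, 1, 0]
Pattern of "refer": [0, 1, 2, 1, 0]
Patterns match
Same pattern = Yes


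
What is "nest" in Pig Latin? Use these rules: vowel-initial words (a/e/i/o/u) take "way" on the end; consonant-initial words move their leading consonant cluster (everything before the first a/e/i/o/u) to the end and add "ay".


Word: "nest"
Starts with consonant(s) → move to end, add 'ay'
Consonant cluster: "n"
Pig Latin = "estnay"


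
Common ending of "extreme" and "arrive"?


Word 1: "extreme"
Word 2: "arrive"
Comparing from end:
  Pos -1: 'e' == 'e'
  Pos -2: 'm' != 'v' (stop)
LCS = "e" (length 1)


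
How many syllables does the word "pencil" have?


Word: "pencil"
Syllable breakdown: pen · cil
Counting: 2 parts
= 2 syllables


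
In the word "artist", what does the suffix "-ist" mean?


Suffix: -ist
Example: artist = art + -ist
Meaning = one who practices


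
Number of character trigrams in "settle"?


Word: "settle" (length 6)
Number of 3-grams = length - 3 + 1 = 6 - 3 + 1
= 4


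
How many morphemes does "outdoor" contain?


Word: "outdoor"
Morphemes: out- / door
Each morpheme carries meaning
= 2 morphemes


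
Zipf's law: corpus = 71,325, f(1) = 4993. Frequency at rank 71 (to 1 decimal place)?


Zipf's law: f(r) = f(1) / r
f(1) = 4993
f(71) = 4993 / 71
= 70.3 occurrences


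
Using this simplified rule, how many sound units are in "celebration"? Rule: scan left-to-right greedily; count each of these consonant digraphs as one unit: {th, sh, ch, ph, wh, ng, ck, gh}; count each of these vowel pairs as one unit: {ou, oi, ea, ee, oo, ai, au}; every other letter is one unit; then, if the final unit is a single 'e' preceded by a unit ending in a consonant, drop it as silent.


Word: "celebration" (11 letters)
Left-to-right scan:
  1. 'c' (letter)
  2. 'e' (letter)
  3. 'l' (letter)
  4. 'e' (letter)
  5. 'b' (letter)
  6. 'r' (letter)
  7. 'a' (letter)
  8. 't' (letter)
  9. 'i' (letter)
  10. 'o' (letter)
  11. 'n' (letter)
Units from scan: 11
Sound units = 11 units


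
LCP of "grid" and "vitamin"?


Word 1: "grid"
Word 2: "vitamin"
Comparing from start:
  Pos 0: 'g' != 'v' (stop)
LCP = "" (length 0)


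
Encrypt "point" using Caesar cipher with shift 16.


Word: "point"
Shift: 16
Each letter → (letter + shift) mod 26:
  'p' (15) + 16 = 5 → 'f'
  'o' (14) + 16 = 4 → 'e'
  'i' (8) + 16 = 24 → 'y'
  'n' (13) + 16 = 3 → 'd'
  't' (19) + 16 = 9 → 'j'
Result = "feydj"


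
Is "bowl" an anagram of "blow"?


Word 1: "blow" → sorted: blow
Word 2: "bowl" → sorted: blow
Same letters? blow == blow
Anagram = Yes


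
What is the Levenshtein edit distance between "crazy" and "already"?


Word 1: "crazy" (length 5)
Word 2: "already" (length 7)
One optimal edit sequence (insert/delete/substitute each cost 1):
  1. insert 'a'  (+1)
  2. substitute 'c' -> 'l'  (+1)
  3. keep 'r'
  4. insert 'e'  (+1)
  5. keep 'a'
  6. substitute 'z' -> 'd'  (+1)
  7. keep 'y'
Total edit operations: 4
Edit distance = 4


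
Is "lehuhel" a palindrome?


Word: "lehuhel"
Reversed: "lehuhel"
Forward == Backward? lehuhel == lehuhel
Palindrome = Yes


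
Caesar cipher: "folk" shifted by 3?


Word: "folk"
Shift: 3
Each letter → (letter + shift) mod 26:
  'f' (5) + 3 = 8 → 'i'
  'o' (14) + 3 = 17 → 'r'
  'l' (11) + 3 = 14 → 'o'
  'k' (10) + 3 = 13 → 'n'
Result = "iron"


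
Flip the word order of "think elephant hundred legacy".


Original: "think elephant hundred legacy"
Words (1..n): think | elephant | hundred | legacy
Reversed (n..1): legacy | hundred | elephant | think
Result = "legacy hundred elephant think"


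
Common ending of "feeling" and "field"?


Word 1: "feeling"
Word 2: "field"
Comparing from end:
  Pos -1: 'g' != 'd' (stop)
LCS = "" (length 0)


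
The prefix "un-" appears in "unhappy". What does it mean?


Prefix: un-
Example: unhappy (un- + happy)
Meaning = not / reverse


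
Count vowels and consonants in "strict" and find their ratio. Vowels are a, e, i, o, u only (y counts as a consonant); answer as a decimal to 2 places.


Word: "strict"
Vowels (a,e,i,o,u): 1
Consonants: 5
Ratio = 1/5
= 0.20


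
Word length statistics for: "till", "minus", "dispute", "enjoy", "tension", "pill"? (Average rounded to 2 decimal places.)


Lengths: "till"=4, "minus"=5, "dispute"=7, "enjoy"=5, "tension"=7, "pill"=4
Sum = 32, Count = 6
Average = 32/6 = 5.33
= avg=5.33, min=4, max=7


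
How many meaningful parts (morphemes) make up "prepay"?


Word: "prepay"
Morphemes: pre- / pay
Each morpheme carries meaning
= 2 morphemes


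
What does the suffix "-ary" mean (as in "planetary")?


Suffix: -ary
Example: planetary (planet + -ary)
Meaning = relating to


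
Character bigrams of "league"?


Word: "league" (length 6)
Number of bigrams = 6 - 2 + 1 = 5
  Position 0: "le"
  Position 1: "ea"
  Position 2: "ag"
  Position 3: "gu"
  Position 4: "ue"
Bigrams = "le", "ea", "ag", "gu", "ue"


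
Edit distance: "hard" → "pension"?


Word 1: "hard" (length 4)
Word 2: "pension" (length 7)
One optimal edit sequence (insert/delete/substitute each cost 1):
  1. insert 'p'  (+1)
  2. insert 'e'  (+1)
  3. insert 'n'  (+1)
  4. substitute 'h' -> 's'  (+1)
  5. substitute 'a' -> 'i'  (+1)
  6. substitute 'r' -> 'o'  (+1)
  7. substitute 'd' -> 'n'  (+1)
Total edit operations: 7
Edit distance = 7


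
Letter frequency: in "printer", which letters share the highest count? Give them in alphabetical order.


Word: "printer"
Letter counts:
  'e': 1
  'i': 1
  'n': 1
  'p': 1
  'r': 2
  't': 1
Maximum count = 2
Most frequent = 'r' (2 times each)


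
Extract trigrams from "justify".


Word: "justify" (length 7)
Number of trigrams = 7 - 3 + 1 = 5
  Position 0: "jus"
  Position 1: "ust"
  Position 2: "sti"
  Position 3: "tif"
  Position 4: "ify"
Trigrams = "jus", "ust", "sti", "tif", "ify"


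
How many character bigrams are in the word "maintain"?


Word: "maintain" (length 8)
Number of 2-grams = length - 2 + 1 = 8 - 2 + 1
= 7


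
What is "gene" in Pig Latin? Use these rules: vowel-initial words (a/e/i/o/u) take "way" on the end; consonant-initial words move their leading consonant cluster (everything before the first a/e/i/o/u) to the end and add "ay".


Word: "gene"
Starts with consonant(s) → move to end, add 'ay'
Consonant cluster: "g"
Pig Latin = "enegay"


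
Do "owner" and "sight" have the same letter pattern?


Pattern of "owner": [0, 1, 2, 3, 4]
Pattern of "sight": [0, 1, 2, 3, 4]
Patterns match
Same pattern = Yes


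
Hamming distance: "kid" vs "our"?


Comparing character by character (same length = 3):
  Pos 0: 'k' vs 'o' !=
  Pos 1: 'i' vs 'u' !=
  Pos 2: 'd' vs 'r' !=
Hamming distance = 3


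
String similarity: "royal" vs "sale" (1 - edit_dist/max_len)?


Word 1: "royal" (length 5)
Word 2: "sale" (length 4)
One optimal edit sequence:
  1. delete 'r'  (+1)
  2. delete 'o'  (+1)
  3. substitute 'y' -> 's'  (+1)
  4. keep 'a'
  5. keep 'l'
  6. insert 'e'  (+1)
Edit distance = 4
Max length = max(5, 4) = 5
Similarity = 1 - 4/5
= 0.2000


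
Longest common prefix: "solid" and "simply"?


Word 1: "solid"
Word 2: "simply"
Comparing from start:
  Pos 0: 's' == 's'
  Pos 1: 'o' != 'i' (stop)
LCP = "s" (length 1)


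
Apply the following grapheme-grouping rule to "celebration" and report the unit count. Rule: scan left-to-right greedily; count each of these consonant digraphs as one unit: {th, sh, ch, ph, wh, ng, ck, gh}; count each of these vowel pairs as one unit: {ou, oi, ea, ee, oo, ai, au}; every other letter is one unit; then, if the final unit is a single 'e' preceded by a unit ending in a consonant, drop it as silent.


Word: "celebration" (11 letters)
Left-to-right scan:
  (1) 'c' (letter)
  (2) 'e' (letter)
  (3) 'l' (letter)
  (4) 'e' (letter)
  (5) 'b' (letter)
  (6) 'r' (letter)
  (7) 'a' (letter)
  (8) 't' (letter)
  (9) 'i' (letter)
  (10) 'o' (letter)
  (11) 'n' (letter)
Units from scan: 11
Sound units = 11 units


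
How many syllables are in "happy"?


Word: "happy"
Syllable breakdown: hap | py
Counting: 2 parts
= 2 syllables


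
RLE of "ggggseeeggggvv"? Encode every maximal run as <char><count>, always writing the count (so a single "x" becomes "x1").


String: "ggggseeeggggvv"
Scanning for consecutive runs:
  'g' x 4
  's' x 1
  'e' x 3
  'g' x 4
  'v' x 2
RLE = "g4s1e3g4v2"


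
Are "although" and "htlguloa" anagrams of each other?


Word 1: "although" → sorted: aghhlotu
Word 2: "htlguloa" → sorted: aghllotu
Same letters? aghhlotu != aghllotu
Anagram = No


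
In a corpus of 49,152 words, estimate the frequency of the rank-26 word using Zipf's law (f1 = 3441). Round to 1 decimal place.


Zipf's law: f(r) = f(1) / r
f(1) = 3441
f(26) = 3441 / 26
= 132.3 occurrences


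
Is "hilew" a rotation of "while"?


Word: "while", Candidate: "hilew"
Method: check if candidate is substring of word+word
"whilewhile" contains "hilew"? Yes
Is rotation = Yes


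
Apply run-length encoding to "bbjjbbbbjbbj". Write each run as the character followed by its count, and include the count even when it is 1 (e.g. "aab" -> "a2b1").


String: "bbjjbbbbjbbj"
Scanning for consecutive runs:
  'b' x 2
  'j' x 2
  'b' x 4
  'j' x 1
  'b' x 2
  'j' x 1
RLE = "b2j2b4j1b2j1"


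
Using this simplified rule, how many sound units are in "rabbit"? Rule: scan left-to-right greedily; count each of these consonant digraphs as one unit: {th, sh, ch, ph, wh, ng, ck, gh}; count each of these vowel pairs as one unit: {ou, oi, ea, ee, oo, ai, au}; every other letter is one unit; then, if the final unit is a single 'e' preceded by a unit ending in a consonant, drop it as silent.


Word: "rabbit" (6 letters)
Left-to-right scan:
  1. 'r' (letter)
  2. 'a' (letter)
  3. 'b' (letter)
  4. 'b' (letter)
  5. 'i' (letter)
  6. 't' (letter)
Units from scan: 6
Sound units = 6 units


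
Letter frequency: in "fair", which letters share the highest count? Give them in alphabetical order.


Word: "fair"
Letter counts:
  'a': 1
  'f': 1
  'i': 1
  'r': 1
Maximum count = 1
Most frequent = 'a', 'f', 'i', 'r' (1 time each)


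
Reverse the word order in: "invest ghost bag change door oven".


Original: "invest ghost bag change door oven"
Words (1..n): invest | ghost | bag | change | door | oven
Reversed (n..1): oven | door | change | bag | ghost | invest
Result = "oven door change bag ghost invest"


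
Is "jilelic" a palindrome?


Word: "jilelic"
Reversed: "cilelij"
Forward == Backward? jilelic != cilelij
Palindrome = No


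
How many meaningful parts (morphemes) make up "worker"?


Word: "worker"
Morphemes: work / -er
Each morpheme carries meaning
= 2 morphemes


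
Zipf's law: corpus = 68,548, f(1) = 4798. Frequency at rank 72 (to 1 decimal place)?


Zipf's law: f(r) = f(1) / r
f(1) = 4798
f(72) = 4798 / 72
= 66.6 occurrences


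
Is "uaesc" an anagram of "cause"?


Word 1: "cause" → sorted: acesu
Word 2: "uaesc" → sorted: acesu
Same letters? acesu == acesu
Anagram = Yes


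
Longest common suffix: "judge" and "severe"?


Word 1: "judge"
Word 2: "severe"
Comparing from end:
  Pos -1: 'e' == 'e'
  Pos -2: 'g' != 'r' (stop)
LCS = "e" (length 1)


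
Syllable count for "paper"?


Word: "paper"
Syllable breakdown: pa | per
Counting: 2 parts
= 2 syllables


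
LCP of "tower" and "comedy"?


Word 1: "tower"
Word 2: "comedy"
Comparing from start:
  Pos 0: 't' != 'c' (stop)
LCP = "" (length 0)


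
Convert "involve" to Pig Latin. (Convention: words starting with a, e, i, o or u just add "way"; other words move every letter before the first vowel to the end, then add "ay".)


Word: "involve"
Starts with vowel → add 'way'
Pig Latin = "involveway"


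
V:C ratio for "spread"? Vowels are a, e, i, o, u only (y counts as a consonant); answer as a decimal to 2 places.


Word: "spread"
Vowels (a,e,i,o,u): 2
Consonants: 4
Ratio = 2/4
= 0.50


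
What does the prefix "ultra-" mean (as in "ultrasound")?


Prefix: ultra-
Example: ultrasound (ultra- + sound)
Meaning = beyond


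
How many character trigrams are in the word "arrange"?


Word: "arrange" (length 7)
Number of 3-grams = length - 3 + 1 = 7 - 3 + 1
= 5


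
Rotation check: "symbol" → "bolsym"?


Word: "symbol", Candidate: "bolsym"
Method: check if candidate is substring of word+word
"symbolsymbol" contains "bolsym"? Yes
Is rotation = Yes


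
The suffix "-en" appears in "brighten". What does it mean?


Suffix: -en
As in: brighten -> bright + -en
Meaning = to make / become


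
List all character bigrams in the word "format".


Word: "format" (length 6)
Number of bigrams = 6 - 2 + 1 = 5
  Position 0: "fo"
  Position 1: "or"
  Position 2: "rm"
  Position 3: "ma"
  Position 4: "at"
Bigrams = "fo", "or", "rm", "ma", "at"


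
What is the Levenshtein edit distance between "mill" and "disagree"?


Word 1: "mill" (length 4)
Word 2: "disagree" (length 8)
One optimal edit sequence (insert/delete/substitute each cost 1):
  1. substitute 'm' -> 'd'  (+1)
  2. keep 'i'
  3. insert 's'  (+1)
  4. insert 'a'  (+1)
  5. insert 'g'  (+1)
  6. insert 'r'  (+1)
  7. substitute 'l' -> 'e'  (+1)
  8. substitute 'l' -> 'e'  (+1)
Total edit operations: 7
Edit distance = 7


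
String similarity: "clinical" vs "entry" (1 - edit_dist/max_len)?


Word 1: "clinical" (length 8)
Word 2: "entry" (length 5)
One optimal edit sequence:
  1. delete 'c'  (+1)
  2. delete 'l'  (+1)
  3. substitute 'i' -> 'e'  (+1)
  4. keep 'n'
  5. delete 'i'  (+1)
  6. substitute 'c' -> 't'  (+1)
  7. substitute 'a' -> 'r'  (+1)
  8. substitute 'l' -> 'y'  (+1)
Edit distance = 7
Max length = max(8, 5) = 8
Similarity = 1 - 7/8
= 0.1250


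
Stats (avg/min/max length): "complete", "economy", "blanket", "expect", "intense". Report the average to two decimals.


Lengths: "complete"=8, "economy"=7, "blanket"=7, "expect"=6, "intense"=7
Sum = 35, Count = 5
Average = 35/5 = 7.00
= avg=7.00, min=6, max=8


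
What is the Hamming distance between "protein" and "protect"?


Comparing character by character (same length = 7):
  Pos 0: 'p' vs 'p' =
  Pos 1: 'r' vs 'r' =
  Pos 2: 'o' vs 'o' =
  Pos 3: 't' vs 't' =
  Pos 4: 'e' vs 'e' =
  Pos 5: 'i' vs 'c' !=
  Pos 6: 'n' vs 't' !=
Hamming distance = 2


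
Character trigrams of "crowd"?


Word: "crowd" (length 5)
Number of trigrams = 5 - 3 + 1 = 3
  Position 0: "cro"
  Position 1: "row"
  Position 2: "owd"
Trigrams = "cro", "row", "owd"


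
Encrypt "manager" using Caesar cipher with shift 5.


Word: "manager"
Shift: 5
Each letter → (letter + shift) mod 26:
  'm' (12) + 5 = 17 → 'r'
  'a' (0) + 5 = 5 → 'f'
  'n' (13) + 5 = 18 → 's'
  'a' (0) + 5 = 5 → 'f'
  'g' (6) + 5 = 11 → 'l'
  'e' (4) + 5 = 9 → 'j'
  'r' (17) + 5 = 22 → 'w'
Result = "rfsfljw"


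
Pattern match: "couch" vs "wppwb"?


Pattern of "couch": [0, 1, 2, 0, 3]
Pattern of "wppwb": [0, 1, 1, 0, 2]
Patterns do not match
Same pattern = No


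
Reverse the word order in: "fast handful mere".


Original: "fast handful mere"
Words (1..n): fast | handful | mere
Reversed (n..1): mere | handful | fast
Result = "mere handful fast"


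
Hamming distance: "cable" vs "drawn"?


Comparing character by character (same length = 5):
  Pos 0: 'c' vs 'd' !=
  Pos 1: 'a' vs 'r' !=
  Pos 2: 'b' vs 'a' !=
  Pos 3: 'l' vs 'w' !=
  Pos 4: 'e' vs 'n' !=
Hamming distance = 5


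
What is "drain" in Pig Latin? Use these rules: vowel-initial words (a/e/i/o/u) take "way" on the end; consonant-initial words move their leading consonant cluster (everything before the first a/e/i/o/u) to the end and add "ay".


Word: "drain"
Starts with consonant(s) → move to end, add 'ay'
Consonant cluster: "dr"
Pig Latin = "aindray"


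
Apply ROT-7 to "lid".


Word: "lid"
Shift: 7
Each letter → (letter + shift) mod 26:
  'l' (11) + 7 = 18 → 's'
  'i' (8) + 7 = 15 → 'p'
  'd' (3) + 7 = 10 → 'k'
Result = "spk"


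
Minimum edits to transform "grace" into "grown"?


Word 1: "grace" (length 5)
Word 2: "grown" (length 5)
One optimal edit sequence (insert/delete/substitute each cost 1):
  1. keep 'g'
  2. keep 'r'
  3. substitute 'a' -> 'o'  (+1)
  4. substitute 'c' -> 'w'  (+1)
  5. substitute 'e' -> 'n'  (+1)
Total edit operations: 3
Edit distance = 3


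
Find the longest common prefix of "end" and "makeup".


Word 1: "end"
Word 2: "makeup"
Comparing from start:
  Pos 0: 'e' != 'm' (stop)
LCP = "" (length 0)


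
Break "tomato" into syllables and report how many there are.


Word: "tomato"
Syllable breakdown: to-ma-to
Counting: 3 parts
= 3 syllables


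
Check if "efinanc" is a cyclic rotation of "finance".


Word: "finance", Candidate: "efinanc"
Method: check if candidate is substring of word+word
"financefinance" contains "efinanc"? Yes
Is rotation = Yes


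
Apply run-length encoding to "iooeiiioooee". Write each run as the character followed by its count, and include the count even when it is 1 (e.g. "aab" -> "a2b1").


String: "iooeiiioooee"
Scanning for consecutive runs:
  'i' x 1
  'o' x 2
  'e' x 1
  'i' x 3
  'o' x 3
  'e' x 2
RLE = "i1o2e1i3o3e2"


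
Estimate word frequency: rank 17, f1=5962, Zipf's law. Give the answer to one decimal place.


Zipf's law: f(r) = f(1) / r
f(1) = 5962
f(17) = 5962 / 17
= 350.7 occurrences


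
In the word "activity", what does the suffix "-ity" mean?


Suffix: -ity
As in: activity -> active + -ity, with a spelling change
Meaning = quality of


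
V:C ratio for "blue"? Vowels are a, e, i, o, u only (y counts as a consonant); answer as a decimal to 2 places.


Word: "blue"
Vowels (a,e,i,o,u): 2
Consonants: 2
Ratio = 2/2
= 1.00


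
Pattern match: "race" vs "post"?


Pattern of "race": [0, 1, 2, 3]
Pattern of "post": [0, 1, 2, 3]
Patterns match
Same pattern = Yes


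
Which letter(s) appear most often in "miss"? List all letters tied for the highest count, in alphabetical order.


Word: "miss"
Letter counts:
  'i': 1
  'm': 1
  's': 2
Maximum count = 2
Most frequent = 's' (2 times each)


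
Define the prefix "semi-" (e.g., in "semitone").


Prefix: semi-
Example: semitone = semi- + tone
Meaning = half


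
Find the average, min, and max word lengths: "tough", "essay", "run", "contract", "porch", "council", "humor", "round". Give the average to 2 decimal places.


Lengths: "tough"=5, "essay"=5, "run"=3, "contract"=8, "porch"=5, "council"=7, "humor"=5, "round"=5
Sum = 43, Count = 8
Average = 43/8 = 5.38
= avg=5.38, min=3, max=8


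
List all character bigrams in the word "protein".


Word: "protein" (length 7)
Number of bigrams = 7 - 2 + 1 = 6
  Position 0: "pr"
  Position 1: "ro"
  Position 2: "ot"
  Position 3: "te"
  Position 4: "ei"
  Position 5: "in"
Bigrams = "pr", "ro", "ot", "te", "ei", "in"


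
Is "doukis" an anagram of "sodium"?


Word 1: "sodium" → sorted: dimosu
Word 2: "doukis" → sorted: dikosu
Same letters? dimosu != dikosu
Anagram = No


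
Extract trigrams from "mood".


Word: "mood" (length 4)
Number of trigrams = 4 - 3 + 1 = 2
  Position 0: "moo"
  Position 1: "ood"
Trigrams = "moo", "ood"


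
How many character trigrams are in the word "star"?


Word: "star" (length 4)
Number of 3-grams = length - 3 + 1 = 4 - 3 + 1
= 2


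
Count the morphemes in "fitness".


Word: "fitness"
Morphemes: fit + -ness
Each morpheme carries meaning
= 2 morphemes


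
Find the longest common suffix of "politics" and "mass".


Word 1: "politics"
Word 2: "mass"
Comparing from end:
  Pos -1: 's' == 's'
  Pos -2: 'c' != 's' (stop)
LCS = "s" (length 1)


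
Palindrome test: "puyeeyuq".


Word: "puyeeyuq"
Reversed: "quyeeyup"
Forward == Backward? puyeeyuq != quyeeyup
Palindrome = No


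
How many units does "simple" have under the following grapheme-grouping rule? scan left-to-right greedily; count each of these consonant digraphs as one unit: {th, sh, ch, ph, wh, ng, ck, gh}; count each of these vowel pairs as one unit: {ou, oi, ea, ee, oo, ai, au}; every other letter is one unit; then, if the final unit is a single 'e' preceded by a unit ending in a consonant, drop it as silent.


Word: "simple" (6 letters)
Left-to-right scan:
  (1) 's' (letter)
  (2) 'i' (letter)
  (3) 'm' (letter)
  (4) 'p' (letter)
  (5) 'l' (letter)
  (6) 'e' (letter)
Units from scan: 6
Final unit is 'e' after a consonant -> drop as silent (-1)
Sound units = 5 units


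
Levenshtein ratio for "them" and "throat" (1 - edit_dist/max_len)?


Word 1: "them" (length 4)
Word 2: "throat" (length 6)
One optimal edit sequence:
  1. keep 't'
  2. keep 'h'
  3. insert 'r'  (+1)
  4. insert 'o'  (+1)
  5. substitute 'e' -> 'a'  (+1)
  6. substitute 'm' -> 't'  (+1)
Edit distance = 4
Max length = max(4, 6) = 6
Similarity = 1 - 4/6
= 0.3333


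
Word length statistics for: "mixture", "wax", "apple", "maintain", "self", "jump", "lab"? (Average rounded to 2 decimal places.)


Lengths: "mixture"=7, "wax"=3, "apple"=5, "maintain"=8, "self"=4, "jump"=4, "lab"=3
Sum = 34, Count = 7
Average = 34/7 = 4.86
= avg=4.86, min=3, max=8


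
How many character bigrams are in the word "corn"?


Word: "corn" (length 4)
Number of 2-grams = length - 2 + 1 = 4 - 2 + 1
= 3


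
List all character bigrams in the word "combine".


Word: "combine" (length 7)
Number of bigrams = 7 - 2 + 1 = 6
  Position 0: "co"
  Position 1: "om"
  Position 2: "mb"
  Position 3: "bi"
  Position 4: "in"
  Position 5: "ne"
Bigrams = "co", "om", "mb", "bi", "in", "ne"


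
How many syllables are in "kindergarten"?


Word: "kindergarten"
Syllable breakdown: kin · der · gar · ten
Counting: 4 parts
= 4 syllables


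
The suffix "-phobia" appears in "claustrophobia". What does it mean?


Suffix: -phobia
As in: claustrophobia -> claustro- + -phobia
Meaning = fear of


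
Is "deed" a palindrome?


Word: "deed"
Reversed: "deed"
Forward == Backward? deed == deed
Palindrome = Yes


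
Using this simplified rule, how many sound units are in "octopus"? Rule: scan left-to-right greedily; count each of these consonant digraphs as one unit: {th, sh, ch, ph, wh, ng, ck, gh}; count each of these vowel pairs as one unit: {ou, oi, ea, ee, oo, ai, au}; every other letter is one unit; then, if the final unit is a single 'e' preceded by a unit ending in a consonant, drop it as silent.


Word: "octopus" (7 letters)
Left-to-right scan:
  [1] 'o' (letter)
  [2] 'c' (letter)
  [3] 't' (letter)
  [4] 'o' (letter)
  [5] 'p' (letter)
  [6] 'u' (letter)
  [7] 's' (letter)
Units from scan: 7
Sound units = 7 units


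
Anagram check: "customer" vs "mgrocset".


Word 1: "customer" → sorted: cemorstu
Word 2: "mgrocset" → sorted: cegmorst
Same letters? cemorstu != cegmorst
Anagram = No


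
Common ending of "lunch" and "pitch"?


Word 1: "lunch"
Word 2: "pitch"
Comparing from end:
  Pos -1: 'h' == 'h'
  Pos -2: 'c' == 'c'
  Pos -3: 'n' != 't' (stop)
LCS = "ch" (length 2)


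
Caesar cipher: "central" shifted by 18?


Word: "central"
Shift: 18
Each letter → (letter + shift) mod 26:
  'c' (2) + 18 = 20 → 'u'
  'e' (4) + 18 = 22 → 'w'
  'n' (13) + 18 = 5 → 'f'
  't' (19) + 18 = 11 → 'l'
  'r' (17) + 18 = 9 → 'j'
  'a' (0) + 18 = 18 → 's'
  'l' (11) + 18 = 3 → 'd'
Result = "uwfljsd"


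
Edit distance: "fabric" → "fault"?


Word 1: "fabric" (length 6)
Word 2: "fault" (length 5)
One optimal edit sequence (insert/delete/substitute each cost 1):
  1. keep 'f'
  2. keep 'a'
  3. delete 'b'  (+1)
  4. substitute 'r' -> 'u'  (+1)
  5. substitute 'i' -> 'l'  (+1)
  6. substitute 'c' -> 't'  (+1)
Total edit operations: 4
Edit distance = 4


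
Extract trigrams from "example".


Word: "example" (length 7)
Number of trigrams = 7 - 3 + 1 = 5
  Position 0: "exa"
  Position 1: "xam"
  Position 2: "amp"
  Position 3: "mpl"
  Position 4: "ple"
Trigrams = "exa", "xam", "amp", "mpl", "ple"


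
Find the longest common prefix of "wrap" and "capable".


Word 1: "wrap"
Word 2: "capable"
Comparing from start:
  Pos 0: 'w' != 'c' (stop)
LCP = "" (length 0)


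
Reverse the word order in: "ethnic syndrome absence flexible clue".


Original: "ethnic syndrome absence flexible clue"
Words (1..n): ethnic | syndrome | absence | flexible | clue
Reversed (n..1): clue | flexible | absence | syndrome | ethnic
Result = "clue flexible absence syndrome ethnic"


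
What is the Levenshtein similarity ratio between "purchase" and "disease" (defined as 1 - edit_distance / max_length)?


Word 1: "purchase" (length 8)
Word 2: "disease" (length 7)
One optimal edit sequence:
  1. delete 'p'  (+1)
  2. substitute 'u' -> 'd'  (+1)
  3. substitute 'r' -> 'i'  (+1)
  4. substitute 'c' -> 's'  (+1)
  5. substitute 'h' -> 'e'  (+1)
  6. keep 'a'
  7. keep 's'
  8. keep 'e'
Edit distance = 5
Max length = max(8, 7) = 8
Similarity = 1 - 5/8
= 0.3750


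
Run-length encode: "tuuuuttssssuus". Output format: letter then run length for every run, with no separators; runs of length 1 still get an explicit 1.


String: "tuuuuttssssuus"
Scanning for consecutive runs:
  't' x 1
  'u' x 4
  't' x 2
  's' x 4
  'u' x 2
  's' x 1
RLE = "t1u4t2s4u2s1"


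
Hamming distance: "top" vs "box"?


Comparing character by character (same length = 3):
  Pos 0: 't' vs 'b' !=
  Pos 1: 'o' vs 'o' =
  Pos 2: 'p' vs 'x' !=
Hamming distance = 2


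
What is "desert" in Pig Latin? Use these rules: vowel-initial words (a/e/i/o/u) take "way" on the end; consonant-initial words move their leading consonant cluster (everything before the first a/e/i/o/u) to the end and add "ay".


Word: "desert"
Starts with consonant(s) → move to end, add 'ay'
Consonant cluster: "d"
Pig Latin = "esertday"


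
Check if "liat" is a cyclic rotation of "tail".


Word: "tail", Candidate: "liat"
Method: check if candidate is substring of word+word
"tailtail" contains "liat"? No
Is rotation = No


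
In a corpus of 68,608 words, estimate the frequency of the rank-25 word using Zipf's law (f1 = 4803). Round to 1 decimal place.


Zipf's law: f(r) = f(1) / r
f(1) = 4803
f(25) = 4803 / 25
= 192.1 occurrences


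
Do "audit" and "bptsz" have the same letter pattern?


Pattern of "audit": [0, 1, 2, 3, 4]
Pattern of "bptsz": [0, 1, 2, 3, 4]
Patterns match
Same pattern = Yes


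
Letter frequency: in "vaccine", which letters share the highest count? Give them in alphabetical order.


Word: "vaccine"
Letter counts:
  'a': 1
  'c': 2
  'e': 1
  'i': 1
  'n': 1
  'v': 1
Maximum count = 2
Most frequent = 'c' (2 times each)


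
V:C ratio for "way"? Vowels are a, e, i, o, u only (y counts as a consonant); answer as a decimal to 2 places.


Word: "way"
Vowels (a,e,i,o,u): 1
Consonants: 2
Ratio = 1/2
= 0.50


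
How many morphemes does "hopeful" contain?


Word: "hopeful"
Morphemes: hope / -ful
Each morpheme carries meaning
= 2 morphemes


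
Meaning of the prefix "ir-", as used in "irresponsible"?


Prefix: ir-
As in: irresponsible -> ir- + responsible
Meaning = not


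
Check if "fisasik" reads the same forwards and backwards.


Word: "fisasik"
Reversed: "kisasif"
Forward == Backward? fisasik != kisasif
Palindrome = No


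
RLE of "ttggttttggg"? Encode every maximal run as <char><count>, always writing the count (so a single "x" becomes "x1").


String: "ttggttttggg"
Scanning for consecutive runs:
  't' x 2
  'g' x 2
  't' x 4
  'g' x 3
RLE = "t2g2t4g3"


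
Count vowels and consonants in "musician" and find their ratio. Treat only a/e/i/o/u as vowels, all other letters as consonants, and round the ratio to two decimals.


Word: "musician"
Vowels (a,e,i,o,u): 4
Consonants: 4
Ratio = 4/4
= 1.00


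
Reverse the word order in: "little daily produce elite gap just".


Original: "little daily produce elite gap just"
Words (1..n): little | daily | produce | elite | gap | just
Reversed (n..1): just | gap | elite | produce | daily | little
Result = "just gap elite produce daily little"


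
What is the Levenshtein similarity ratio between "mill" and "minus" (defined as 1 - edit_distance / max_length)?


Word 1: "mill" (length 4)
Word 2: "minus" (length 5)
One optimal edit sequence:
  1. keep 'm'
  2. keep 'i'
  3. insert 'n'  (+1)
  4. substitute 'l' -> 'u'  (+1)
  5. substitute 'l' -> 's'  (+1)
Edit distance = 3
Max length = max(4, 5) = 5
Similarity = 1 - 3/5
= 0.4000


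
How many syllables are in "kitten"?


Word: "kitten"
Syllable breakdown: kit / ten
Counting: 2 parts
= 2 syllables


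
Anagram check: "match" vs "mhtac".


Word 1: "match" → sorted: achmt
Word 2: "mhtac" → sorted: achmt
Same letters? achmt == achmt
Anagram = Yes


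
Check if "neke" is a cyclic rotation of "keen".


Word: "keen", Candidate: "neke"
Method: check if candidate is substring of word+word
"keenkeen" contains "neke"? No
Is rotation = No


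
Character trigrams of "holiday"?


Word: "holiday" (length 7)
Number of trigrams = 7 - 3 + 1 = 5
  Position 0: "hol"
  Position 1: "oli"
  Position 2: "lid"
  Position 3: "ida"
  Position 4: "day"
Trigrams = "hol", "oli", "lid", "ida", "day"


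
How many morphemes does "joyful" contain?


Word: "joyful"
Morphemes: joy | -ful
Each morpheme carries meaning
= 2 morphemes


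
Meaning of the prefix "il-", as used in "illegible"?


Prefix: il-
Example: illegible (il- + legible)
Meaning = not


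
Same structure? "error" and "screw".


Pattern of "error": [0, 1, 1, 2, 1]
Pattern of "screw": [0, 1, 2, 3, 4]
Patterns do not match
Same pattern = No


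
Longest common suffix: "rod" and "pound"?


Word 1: "rod"
Word 2: "pound"
Comparing from end:
  Pos -1: 'd' == 'd'
  Pos -2: 'o' != 'n' (stop)
LCS = "d" (length 1)


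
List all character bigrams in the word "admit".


Word: "admit" (length 5)
Number of bigrams = 5 - 2 + 1 = 4
  Position 0: "ad"
  Position 1: "dm"
  Position 2: "mi"
  Position 3: "it"
Bigrams = "ad", "dm", "mi", "it"


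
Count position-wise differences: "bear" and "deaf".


Comparing character by character (same length = 4):
  Pos 0: 'b' vs 'd' !=
  Pos 1: 'e' vs 'e' =
  Pos 2: 'a' vs 'a' =
  Pos 3: 'r' vs 'f' !=
Hamming distance = 2


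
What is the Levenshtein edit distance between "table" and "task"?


Word 1: "table" (length 5)
Word 2: "task" (length 4)
One optimal edit sequence (insert/delete/substitute each cost 1):
  1. keep 't'
  2. keep 'a'
  3. delete 'b'  (+1)
  4. substitute 'l' -> 's'  (+1)
  5. substitute 'e' -> 'k'  (+1)
Total edit operations: 3
Edit distance = 3


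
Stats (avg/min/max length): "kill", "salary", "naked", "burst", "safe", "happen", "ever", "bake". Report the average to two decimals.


Lengths: "kill"=4, "salary"=6, "naked"=5, "burst"=5, "safe"=4, "happen"=6, "ever"=4, "bake"=4
Sum = 38, Count = 8
Average = 38/8 = 4.75
= avg=4.75, min=4, max=6


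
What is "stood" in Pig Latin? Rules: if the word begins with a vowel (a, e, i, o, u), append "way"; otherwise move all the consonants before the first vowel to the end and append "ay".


Word: "stood"
Starts with consonant(s) → move to end, add 'ay'
Consonant cluster: "st"
Pig Latin = "oodstay"


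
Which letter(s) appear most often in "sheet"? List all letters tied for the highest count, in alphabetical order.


Word: "sheet"
Letter counts:
  'e': 2
  'h': 1
  's': 1
  't': 1
Maximum count = 2
Most frequent = 'e' (2 times each)


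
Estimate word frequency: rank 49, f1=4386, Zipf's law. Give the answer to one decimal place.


Zipf's law: f(r) = f(1) / r
f(1) = 4386
f(49) = 4386 / 49
= 89.5 occurrences


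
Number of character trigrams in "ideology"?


Word: "ideology" (length 8)
Number of 3-grams = length - 3 + 1 = 8 - 3 + 1
= 6


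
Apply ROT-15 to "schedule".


Word: "schedule"
Shift: 15
Each letter → (letter + shift) mod 26:
  's' (18) + 15 = 7 → 'h'
  'c' (2) + 15 = 17 → 'r'
  'h' (7) + 15 = 22 → 'w'
  'e' (4) + 15 = 19 → 't'
  'd' (3) + 15 = 18 → 's'
  'u' (20) + 15 = 9 → 'j'
  'l' (11) + 15 = 0 → 'a'
  'e' (4) + 15 = 19 → 't'
Result = "hrwtsjat"


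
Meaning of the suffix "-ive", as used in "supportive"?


Suffix: -ive
Example: supportive = support + -ive
Meaning = tending to


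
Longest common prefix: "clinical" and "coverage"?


Word 1: "clinical"
Word 2: "coverage"
Comparing from start:
  Pos 0: 'c' == 'c'
  Pos 1: 'l' != 'o' (stop)
LCP = "c" (length 1)


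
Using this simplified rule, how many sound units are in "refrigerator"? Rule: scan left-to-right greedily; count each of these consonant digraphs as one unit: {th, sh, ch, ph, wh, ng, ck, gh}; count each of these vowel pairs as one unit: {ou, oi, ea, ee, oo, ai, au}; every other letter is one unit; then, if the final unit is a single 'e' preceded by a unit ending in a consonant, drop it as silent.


Word: "refrigerator" (12 letters)
Left-to-right scan:
  [1] 'r' (letter)
  [2] 'e' (letter)
  [3] 'f' (letter)
  [4] 'r' (letter)
  [5] 'i' (letter)
  [6] 'g' (letter)
  [7] 'e' (letter)
  [8] 'r' (letter)
  [9] 'a' (letter)
  [10] 't' (letter)
  [11] 'o' (letter)
  [12] 'r' (letter)
Units from scan: 12
Sound units = 12 units


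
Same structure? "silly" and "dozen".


Pattern of "silly": [0, 1, 2, 2, 3]
Pattern of "dozen": [0, 1, 2, 3, 4]
Patterns do not match
Same pattern = No


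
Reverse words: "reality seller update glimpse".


Original: "reality seller update glimpse"
Words (1..n): reality | seller | update | glimpse
Reversed (n..1): glimpse | update | seller | reality
Result = "glimpse update seller reality"


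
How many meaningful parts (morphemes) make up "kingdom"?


Word: "kingdom"
Morphemes: king | -dom
Each morpheme carries meaning
= 2 morphemes


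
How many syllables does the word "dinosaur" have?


Word: "dinosaur"
Syllable breakdown: di-no-saur
Counting: 3 parts
= 3 syllables


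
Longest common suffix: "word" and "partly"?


Word 1: "word"
Word 2: "partly"
Comparing from end:
  Pos -1: 'd' != 'y' (stop)
LCS = "" (length 0)


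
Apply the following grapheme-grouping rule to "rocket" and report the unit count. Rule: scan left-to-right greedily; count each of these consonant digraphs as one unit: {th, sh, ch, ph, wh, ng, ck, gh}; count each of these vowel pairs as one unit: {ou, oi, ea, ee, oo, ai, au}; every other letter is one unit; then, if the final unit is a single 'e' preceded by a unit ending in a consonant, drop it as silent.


Word: "rocket" (6 letters)
Left-to-right scan:
  [1] 'r' (letter)
  [2] 'o' (letter)
  [3] 'ck' (digraph)
  [4] 'e' (letter)
  [5] 't' (letter)
Units from scan: 5
Sound units = 5 units


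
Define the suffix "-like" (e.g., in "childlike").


Suffix: -like
Example: childlike = child + -like
Meaning = resembling


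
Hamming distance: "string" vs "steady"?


Comparing character by character (same length = 6):
  Pos 0: 's' vs 's' =
  Pos 1: 't' vs 't' =
  Pos 2: 'r' vs 'e' !=
  Pos 3: 'i' vs 'a' !=
  Pos 4: 'n' vs 'd' !=
  Pos 5: 'g' vs 'y' !=
Hamming distance = 4


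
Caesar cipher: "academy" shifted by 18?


Word: "academy"
Shift: 18
Each letter → (letter + shift) mod 26:
  'a' (0) + 18 = 18 → 's'
  'c' (2) + 18 = 20 → 'u'
  'a' (0) + 18 = 18 → 's'
  'd' (3) + 18 = 21 → 'v'
  'e' (4) + 18 = 22 → 'w'
  'm' (12) + 18 = 4 → 'e'
  'y' (24) + 18 = 16 → 'q'
Result = "susvweq"


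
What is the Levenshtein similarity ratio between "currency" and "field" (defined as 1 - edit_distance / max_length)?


Word 1: "currency" (length 8)
Word 2: "field" (length 5)
One optimal edit sequence:
  1. delete 'c'  (+1)
  2. delete 'u'  (+1)
  3. substitute 'r' -> 'f'  (+1)
  4. substitute 'r' -> 'i'  (+1)
  5. keep 'e'
  6. delete 'n'  (+1)
  7. substitute 'c' -> 'l'  (+1)
  8. substitute 'y' -> 'd'  (+1)
Edit distance = 7
Max length = max(8, 5) = 8
Similarity = 1 - 7/8
= 0.1250


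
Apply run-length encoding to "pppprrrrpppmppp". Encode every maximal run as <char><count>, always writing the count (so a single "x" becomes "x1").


String: "pppprrrrpppmppp"
Scanning for consecutive runs:
  'p' x 4
  'r' x 4
  'p' x 3
  'm' x 1
  'p' x 3
RLE = "p4r4p3m1p3"


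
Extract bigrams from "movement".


Word: "movement" (length 8)
Number of bigrams = 8 - 2 + 1 = 7
  Position 0: "mo"
  Position 1: "ov"
  Position 2: "ve"
  Position 3: "em"
  Position 4: "me"
  Position 5: "en"
  Position 6: "nt"
Bigrams = "mo", "ov", "ve", "em", "me", "en", "nt"


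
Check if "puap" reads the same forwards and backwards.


Word: "puap"
Reversed: "paup"
Forward == Backward? puap != paup
Palindrome = No


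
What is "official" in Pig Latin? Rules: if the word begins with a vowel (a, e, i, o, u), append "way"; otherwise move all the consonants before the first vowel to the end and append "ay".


Word: "official"
Starts with vowel → add 'way'
Pig Latin = "officialway"


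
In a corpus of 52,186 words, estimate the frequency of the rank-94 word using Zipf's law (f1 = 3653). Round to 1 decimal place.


Zipf's law: f(r) = f(1) / r
f(1) = 3653
f(94) = 3653 / 94
= 38.9 occurrences


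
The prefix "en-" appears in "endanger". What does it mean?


Prefix: en-
As in: endanger -> en- + danger
Meaning = cause to / put into


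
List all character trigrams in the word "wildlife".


Word: "wildlife" (length 8)
Number of trigrams = 8 - 3 + 1 = 6
  Position 0: "wil"
  Position 1: "ild"
  Position 2: "ldl"
  Position 3: "dli"
  Position 4: "lif"
  Position 5: "ife"
Trigrams = "wil", "ild", "ldl", "dli", "lif", "ife"


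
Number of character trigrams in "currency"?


Word: "currency" (length 8)
Number of 3-grams = length - 3 + 1 = 8 - 3 + 1
= 6


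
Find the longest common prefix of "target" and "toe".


Word 1: "target"
Word 2: "toe"
Comparing from start:
  Pos 0: 't' == 't'
  Pos 1: 'a' != 'o' (stop)
LCP = "t" (length 1)


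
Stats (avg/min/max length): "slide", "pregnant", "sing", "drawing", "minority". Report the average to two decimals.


Lengths: "slide"=5, "pregnant"=8, "sing"=4, "drawing"=7, "minority"=8
Sum = 32, Count = 5
Average = 32/5 = 6.40
= avg=6.40, min=4, max=8


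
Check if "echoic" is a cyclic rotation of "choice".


Word: "choice", Candidate: "echoic"
Method: check if candidate is substring of word+word
"choicechoice" contains "echoic"? Yes
Is rotation = Yes


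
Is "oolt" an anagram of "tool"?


Word 1: "tool" → sorted: loot
Word 2: "oolt" → sorted: loot
Same letters? loot == loot
Anagram = Yes


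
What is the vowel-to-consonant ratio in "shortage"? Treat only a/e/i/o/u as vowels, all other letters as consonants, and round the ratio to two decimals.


Word: "shortage"
Vowels (a,e,i,o,u): 3
Consonants: 5
Ratio = 3/5
= 0.60


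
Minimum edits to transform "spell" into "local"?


Word 1: "spell" (length 5)
Word 2: "local" (length 5)
One optimal edit sequence (insert/delete/substitute each cost 1):
  1. substitute 's' -> 'l'  (+1)
  2. substitute 'p' -> 'o'  (+1)
  3. substitute 'e' -> 'c'  (+1)
  4. substitute 'l' -> 'a'  (+1)
  5. keep 'l'
Total edit operations: 4
Edit distance = 4
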